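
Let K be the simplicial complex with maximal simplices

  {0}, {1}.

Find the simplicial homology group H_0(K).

Order the vertices as 0 < 1. Listing each simplex with vertices in this order, K has dimension 0 with simplices:

  0-simplices (2): [0], [1]

giving chain groups C_0 ≅ Z^2.

Reading off H_k = ker ∂_k / im ∂_{k+1}:

  H_0: rank C_0 − rank ∂_1 = 2 − 0 = 2, and there is no ∂_1, so H_0 = Z^2.

H_0 ≅ Z^2.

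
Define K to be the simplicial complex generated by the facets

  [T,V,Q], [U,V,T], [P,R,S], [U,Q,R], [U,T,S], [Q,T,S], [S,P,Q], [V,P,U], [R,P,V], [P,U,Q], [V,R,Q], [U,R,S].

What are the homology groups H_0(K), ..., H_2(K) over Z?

H_0 = Z,  H_1 = Z/2Z,  H_2 = 0.

Take the total order P < Q < R < S < T < U < V on the vertex set. Then K (dimension 2) consists of the simplices:

  0-simplices (7): P, Q, R, S, T, U, V
  1-simplices (18): PQ, PR, PS, PU, PV, QR, QS, QT, QU, QV, RS, RU, RV, ST, SU, TU, TV, UV
  2-simplices (12): PQS, PQU, PRS, PRV, PUV, QRU, QRV, QST, QTV, RSU, STU, TUV

so the chain groups are C_0 ≅ Z^7, C_1 ≅ Z^18, C_2 ≅ Z^12.

The boundary map ∂_1: C_1 → C_0 is given by ∂[p,q] = [q] − [p]. For instance
  ∂PV = V − P.
This gives a 7×18 integer matrix of rank 6; reducing to Smith normal form yields diagonal entries (1,1,1,1,1,1).

∂_2: C_2 → C_1 sends each 2-simplex [p,q,r] to [q,r] − [p,r] + [p,q]. For instance
  ∂QRV = RV − QV + QR,
  ∂PUV = UV − PV + PU.
This gives a 18×12 integer matrix of rank 12; reducing to Smith normal form yields diagonal entries (1,1,1,1,1,1,1,1,1,1,1,2).

Reading off H_k = ker ∂_k / im ∂_{k+1}:

  H_0: rank C_0 − rank ∂_1 = 7 − 6 = 1, and the invariant factors of ∂_1 are all 1, so H_0 ≅ Z.
  H_1: rank ker ∂_1 − rank ∂_2 = (18 − 6) − 12 = 0, and ∂_2 has invariant factor 2 > 1, so H_1 ≅ Z/2Z.
  H_2: rank ker ∂_2 − rank ∂_3 = (12 − 12) − 0 = 0, and there is no ∂_3, so H_2 ≅ 0.

As a check, the Euler characteristic is 7 − 18 + 12 = 1, which agrees with 1 − 0 + 0 = 1.
(K is a triangulation of the real projective plane RP^2.)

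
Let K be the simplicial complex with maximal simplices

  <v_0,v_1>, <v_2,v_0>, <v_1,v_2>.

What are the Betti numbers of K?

Fix the vertex order v_0 < v_1 < v_2 and write every simplex with vertices in increasing order. Then dim K = 1 and the simplices of K are:

  0-simplices (3): [v_0], [v_1], [v_2]
  1-simplices (3): [v_0,v_1], [v_0,v_2], [v_1,v_2]

so the chain groups are C_0 ≅ Z^3, C_1 ≅ Z^3.

The boundary map ∂_1: C_1 → C_0 maps an edge to its endpoints' difference, ∂[p,q] = q − p. For instance
  ∂[v_0,v_1] = [v_1] − [v_0].
As a 3×3 matrix over Z this has rank 2, with invariant factors (1,1).

Reading off H_k = ker ∂_k / im ∂_{k+1}:

  H_0: rank C_0 − rank ∂_1 = 3 − 2 = 1, and the invariant factors of ∂_1 are all 1, so H_0 ≅ Z.
  H_1: rank ker ∂_1 − rank ∂_2 = (3 − 2) − 0 = 1, and there is no ∂_2, so H_1 ≅ Z.

Hence the Betti numbers are b_0 = 1, b_1 = 1.

b_0 = 1, b_1 = 1.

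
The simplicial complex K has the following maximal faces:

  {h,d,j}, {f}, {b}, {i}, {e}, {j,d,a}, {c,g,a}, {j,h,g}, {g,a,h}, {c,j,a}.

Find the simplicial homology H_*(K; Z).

Fix the vertex order a < b < c < d < e < f < g < h < i < j and write every simplex with vertices in increasing order. Then dim K = 2 and the simplices of K are:

  0-simplices (10): a, b, c, d, e, f, g, h, i, j
  1-simplices (12): ac, ad, ag, ah, aj, cg, cj, dh, dj, gh, gj, hj
  2-simplices (6): acg, acj, adj, agh, dhj, ghj

giving chain groups C_0 ≅ Z^10, C_1 ≅ Z^12, C_2 ≅ Z^6.

The boundary map ∂_1: C_1 → C_0 maps an edge to its endpoints' difference, ∂[p,q] = q − p. For instance
  ∂hj = j − h.
The resulting 10×12 matrix has rank 5, and its Smith normal form has invariant factors (1,1,1,1,1).

Boundary ∂_2: C_2 → C_1 acts by ∂[p,q,r] = [q,r] − [p,r] + [p,q]. For instance
  ∂ghj = hj − gj + gh,
  ∂agh = gh − ah + ag.
The 12×6 boundary matrix has rank 6 and Smith normal form diag(1,1,1,1,1,1).

Now H_k = ker ∂_k / im ∂_{k+1}, so:

  H_0: rank C_0 − rank ∂_1 = 10 − 5 = 5, and the invariant factors of ∂_1 are all 1, so H_0 = Z^5.
  H_1: rank ker ∂_1 − rank ∂_2 = (12 − 5) − 6 = 1, and the invariant factors of ∂_2 are all 1, so H_1 = Z.
  H_2: rank ker ∂_2 − rank ∂_3 = (6 − 6) − 0 = 0, and there is no ∂_3, so H_2 = 0.

As a check, the Euler characteristic is 10 − 12 + 6 = 4, which agrees with 5 − 1 + 0 = 4.

H_0 = Z^5,  H_1 = Z,  H_2 = 0.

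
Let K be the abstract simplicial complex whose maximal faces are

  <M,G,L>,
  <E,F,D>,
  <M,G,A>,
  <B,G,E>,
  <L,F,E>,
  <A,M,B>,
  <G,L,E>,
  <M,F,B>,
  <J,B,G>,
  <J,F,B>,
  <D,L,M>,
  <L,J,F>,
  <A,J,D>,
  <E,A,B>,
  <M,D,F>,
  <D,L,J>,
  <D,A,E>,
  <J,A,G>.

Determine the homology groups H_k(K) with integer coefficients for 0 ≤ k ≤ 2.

We work with the vertex ordering A < B < D < E < F < G < J < L < M. The simplices of K, each written with vertices in increasing order, are:

  0-simplices (9): A, B, D, E, F, G, J, L, M
  1-simplices (27): AB, AD, AE, AG, AJ, AM, BE, BF, BG, BJ, BM, DE, DF, DJ, DL, DM, EF, EG, EL, FJ, FL, FM, GJ, GL, GM, JL, LM
  2-simplices (18): ABE, ABM, ADE, ADJ, AGJ, AGM, BEG, BFJ, BFM, BGJ, DEF, DFM, DJL, DLM, EFL, EGL, FJL, GLM

giving chain groups C_0 ≅ Z^9, C_1 ≅ Z^27, C_2 ≅ Z^18.

Boundary ∂_1: C_1 → C_0 sends each edge [p,q] (with p < q) to q − p. For instance
  ∂JL = L − J.
The 9×27 boundary matrix has rank 8 and Smith normal form diag(1,1,1,1,1,1,1,1).

The boundary map ∂_2: C_2 → C_1 maps a triangle to the signed sum of its edges. For instance
  ∂DJL = JL − DL + DJ,
  ∂GLM = LM − GM + GL.
This gives a 27×18 integer matrix of rank 18; reducing to Smith normal form yields diagonal entries (1,1,1,1,1,1,1,1,1,1,1,1,1,1,1,1,1,2).

Now H_k = ker ∂_k / im ∂_{k+1}, so:

  H_0: rank C_0 − rank ∂_1 = 9 − 8 = 1, and the invariant factors of ∂_1 are all 1, so H_0 ≅ Z.
  H_1: rank ker ∂_1 − rank ∂_2 = (27 − 8) − 18 = 1, and ∂_2 has invariant factor 2 > 1, so H_1 ≅ Z ⊕ Z/2Z.
  H_2: rank ker ∂_2 − rank ∂_3 = (18 − 18) − 0 = 0, and there is no ∂_3, so H_2 ≅ 0.

H_0 = Z,  H_1 = Z ⊕ Z/2Z,  H_2 = 0.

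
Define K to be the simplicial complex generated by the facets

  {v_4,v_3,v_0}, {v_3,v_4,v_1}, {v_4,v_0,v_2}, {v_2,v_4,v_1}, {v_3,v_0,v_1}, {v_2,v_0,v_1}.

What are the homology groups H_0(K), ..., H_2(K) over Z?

H_0 ≅ Z,  H_1 = 0,  H_2 ≅ Z.

Fix the vertex order v_0 < v_1 < v_2 < v_3 < v_4 and write every simplex with vertices in increasing order. Then dim K = 2 and the simplices of K are:

  0-simplices (5): [v_0], [v_1], [v_2], [v_3], [v_4]
  1-simplices (9): [v_0,v_1], [v_0,v_2], [v_0,v_3], [v_0,v_4], [v_1,v_2], [v_1,v_3], [v_1,v_4], [v_2,v_4], [v_3,v_4]
  2-simplices (6): [v_0,v_1,v_2], [v_0,v_1,v_3], [v_0,v_2,v_4], [v_0,v_3,v_4], [v_1,v_2,v_4], [v_1,v_3,v_4]

Hence C_0 ≅ Z^5, C_1 ≅ Z^9, C_2 ≅ Z^6.

The boundary map ∂_1: C_1 → C_0 is given by ∂[p,q] = [q] − [p]. For instance
  ∂[v_0,v_3] = [v_3] − [v_0].
The 5×9 boundary matrix has rank 4 and Smith normal form diag(1,1,1,1).

∂_2: C_2 → C_1 sends each 2-simplex [p,q,r] to [q,r] − [p,r] + [p,q]. For instance
  ∂[v_0,v_1,v_3] = [v_1,v_3] − [v_0,v_3] + [v_0,v_1],
  ∂[v_1,v_2,v_4] = [v_2,v_4] − [v_1,v_4] + [v_1,v_2].
As a 9×6 matrix over Z this has rank 5, with invariant factors (1,1,1,1,1).

Now H_k = ker ∂_k / im ∂_{k+1}, so:

  H_0: rank C_0 − rank ∂_1 = 5 − 4 = 1, and the invariant factors of ∂_1 are all 1, so H_0 = Z.
  H_1: rank ker ∂_1 − rank ∂_2 = (9 − 4) − 5 = 0, and the invariant factors of ∂_2 are all 1, so H_1 = 0.
  H_2: rank ker ∂_2 − rank ∂_3 = (6 − 5) − 0 = 1, and there is no ∂_3, so H_2 = Z.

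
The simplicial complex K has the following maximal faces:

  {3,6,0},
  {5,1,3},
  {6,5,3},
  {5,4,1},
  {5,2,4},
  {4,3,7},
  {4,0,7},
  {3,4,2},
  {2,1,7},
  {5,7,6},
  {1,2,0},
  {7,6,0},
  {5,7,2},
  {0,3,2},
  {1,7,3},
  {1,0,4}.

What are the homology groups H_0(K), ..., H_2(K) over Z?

H_0 = Z,  H_1 = Z^2,  H_2 = Z.

We work with the vertex ordering 0 < 1 < 2 < 3 < 4 < 5 < 6 < 7. The simplices of K, each written with vertices in increasing order, are:

  0-simplices (8): [0], [1], [2], [3], [4], [5], [6], [7]
  1-simplices (24): (24 of them)
  2-simplices (16): [0,1,2], [0,1,4], [0,2,3], [0,3,6], [0,4,7], [0,6,7], [1,2,7], [1,3,5], [1,3,7], [1,4,5], [2,3,4], [2,4,5], [2,5,7], [3,4,7], [3,5,6], [5,6,7]

giving chain groups C_0 ≅ Z^8, C_1 ≅ Z^24, C_2 ≅ Z^16.

∂_1: C_1 → C_0 is given by ∂[p,q] = [q] − [p]. For instance
  ∂[3,5] = [5] − [3].
As a 8×24 matrix over Z this has rank 7, with invariant factors (1,1,1,1,1,1,1).

The boundary map ∂_2: C_2 → C_1 maps a triangle to the signed sum of its edges. For instance
  ∂[0,1,2] = [1,2] − [0,2] + [0,1],
  ∂[1,3,7] = [3,7] − [1,7] + [1,3].
This gives a 24×16 integer matrix of rank 15; reducing to Smith normal form yields diagonal entries (1,1,1,1,1,1,1,1,1,1,1,1,1,1,1).

Reading off H_k = ker ∂_k / im ∂_{k+1}:

  H_0: rank C_0 − rank ∂_1 = 8 − 7 = 1, and the invariant factors of ∂_1 are all 1, so H_0 ≅ Z.
  H_1: rank ker ∂_1 − rank ∂_2 = (24 − 7) − 15 = 2, and the invariant factors of ∂_2 are all 1, so H_1 ≅ Z^2.
  H_2: rank ker ∂_2 − rank ∂_3 = (16 − 15) − 0 = 1, and there is no ∂_3, so H_2 ≅ Z.

(K is a triangulation of the torus T^2.)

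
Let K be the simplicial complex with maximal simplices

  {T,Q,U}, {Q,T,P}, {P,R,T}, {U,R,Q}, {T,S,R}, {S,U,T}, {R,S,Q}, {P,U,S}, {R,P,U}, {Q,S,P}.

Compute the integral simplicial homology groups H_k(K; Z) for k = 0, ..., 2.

Take the total order P < Q < R < S < T < U on the vertex set. Then K (dimension 2) consists of the simplices:

  0-simplices (6): P, Q, R, S, T, U
  1-simplices (15): PQ, PR, PS, PT, PU, QR, QS, QT, QU, RS, RT, RU, ST, SU, TU
  2-simplices (10): PQS, PQT, PRT, PRU, PSU, QRS, QRU, QTU, RST, STU

so the chain groups are C_0 ≅ Z^6, C_1 ≅ Z^15, C_2 ≅ Z^10.

∂_1: C_1 → C_0 is given by ∂[p,q] = [q] − [p]. For instance
  ∂RS = S − R.
The 6×15 boundary matrix has rank 5 and Smith normal form diag(1,1,1,1,1).

Boundary ∂_2: C_2 → C_1 acts by ∂[p,q,r] = [q,r] − [p,r] + [p,q]. For instance
  ∂STU = TU − SU + ST,
  ∂PRU = RU − PU + PR.
The resulting 15×10 matrix has rank 10, and its Smith normal form has invariant factors (1,1,1,1,1,1,1,1,1,2).

From H_k ≅ ker(∂_k) / im(∂_{k+1}) we obtain:

  H_0: rank C_0 − rank ∂_1 = 6 − 5 = 1, and the invariant factors of ∂_1 are all 1, so H_0 ≅ Z.
  H_1: rank ker ∂_1 − rank ∂_2 = (15 − 5) − 10 = 0, and ∂_2 has invariant factor 2 > 1, so H_1 ≅ Z/2.
  H_2: rank ker ∂_2 − rank ∂_3 = (10 − 10) − 0 = 0, and there is no ∂_3, so H_2 ≅ 0.

As a check, the Euler characteristic is 6 − 15 + 10 = 1, which agrees with 1 − 0 + 0 = 1.

H_0 = Z,  H_1 = Z/2,  H_2 = 0.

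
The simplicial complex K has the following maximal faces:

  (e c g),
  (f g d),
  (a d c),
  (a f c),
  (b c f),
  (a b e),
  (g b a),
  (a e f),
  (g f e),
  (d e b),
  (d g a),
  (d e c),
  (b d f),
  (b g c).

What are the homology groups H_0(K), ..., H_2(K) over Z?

Order the vertices as a < b < c < d < e < f < g. Listing each simplex with vertices in this order, K has dimension 2 with simplices:

  0-simplices (7): a, b, c, d, e, f, g
  1-simplices (21): ab, ac, ad, ae, af, ag, bc, bd, be, bf, bg, cd, ce, cf, cg, de, df, dg, ef, eg, fg
  2-simplices (14): abe, abg, acd, acf, adg, aef, bcf, bcg, bde, bdf, cde, ceg, dfg, efg

giving chain groups C_0 ≅ Z^7, C_1 ≅ Z^21, C_2 ≅ Z^14.

Boundary ∂_1: C_1 → C_0 is given by ∂[p,q] = [q] − [p]. For instance
  ∂cd = d − c.
The 7×21 boundary matrix has rank 6 and Smith normal form diag(1,1,1,1,1,1).

∂_2: C_2 → C_1 maps a triangle to the signed sum of its edges. For instance
  ∂abe = be − ae + ab,
  ∂bcf = cf − bf + bc.
This gives a 21×14 integer matrix of rank 13; reducing to Smith normal form yields diagonal entries (1,1,1,1,1,1,1,1,1,1,1,1,1).

Reading off H_k = ker ∂_k / im ∂_{k+1}:

  H_0: rank C_0 − rank ∂_1 = 7 − 6 = 1, and the invariant factors of ∂_1 are all 1, so H_0 ≅ Z.
  H_1: rank ker ∂_1 − rank ∂_2 = (21 − 6) − 13 = 2, and the invariant factors of ∂_2 are all 1, so H_1 ≅ Z^2.
  H_2: rank ker ∂_2 − rank ∂_3 = (14 − 13) − 0 = 1, and there is no ∂_3, so H_2 ≅ Z.

As a check, the Euler characteristic is 7 − 21 + 14 = 0, which agrees with 1 − 2 + 1 = 0.

H_0 ≅ Z,  H_1 ≅ Z^2,  H_2 ≅ Z.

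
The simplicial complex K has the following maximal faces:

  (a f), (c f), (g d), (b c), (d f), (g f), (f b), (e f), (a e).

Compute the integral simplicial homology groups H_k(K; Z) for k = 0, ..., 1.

H_0 ≅ Z,  H_1 ≅ Z^3.

Order the vertices as a < b < c < d < e < f < g. Listing each simplex with vertices in this order, K has dimension 1 with simplices:

  0-simplices (7): a, b, c, d, e, f, g
  1-simplices (9): ae, af, bc, bf, cf, df, dg, ef, fg

giving chain groups C_0 ≅ Z^7, C_1 ≅ Z^9.

Boundary ∂_1: C_1 → C_0 is given by ∂[p,q] = [q] − [p].
The 7×9 boundary matrix has rank 6 and Smith normal form diag(1,1,1,1,1,1).

Reading off H_k = ker ∂_k / im ∂_{k+1}:

  H_0: rank C_0 − rank ∂_1 = 7 − 6 = 1, and the invariant factors of ∂_1 are all 1, so H_0 = Z.
  H_1: rank ker ∂_1 − rank ∂_2 = (9 − 6) − 0 = 3, and there is no ∂_2, so H_1 = Z^3.

(K is a triangulation of a wedge of 3 circles.)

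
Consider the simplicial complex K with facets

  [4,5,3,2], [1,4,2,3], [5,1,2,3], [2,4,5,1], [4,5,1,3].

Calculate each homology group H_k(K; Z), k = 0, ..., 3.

H_0 = Z,  H_1 = 0,  H_2 = 0,  H_3 = Z.

Fix the vertex order 1 < 2 < 3 < 4 < 5 and write every simplex with vertices in increasing order. Then dim K = 3 and the simplices of K are:

  0-simplices (5): [1], [2], [3], [4], [5]
  1-simplices (10): [1,2], [1,3], [1,4], [1,5], [2,3], [2,4], [2,5], [3,4], [3,5], [4,5]
  2-simplices (10): [1,2,3], [1,2,4], [1,2,5], [1,3,4], [1,3,5], [1,4,5], [2,3,4], [2,3,5], [2,4,5], [3,4,5]
  3-simplices (5): [1,2,3,4], [1,2,3,5], [1,2,4,5], [1,3,4,5], [2,3,4,5]

giving chain groups C_0 ≅ Z^5, C_1 ≅ Z^10, C_2 ≅ Z^10, C_3 ≅ Z^5.

∂_1: C_1 → C_0 maps an edge to its endpoints' difference, ∂[p,q] = q − p. For instance
  ∂[1,5] = [5] − [1].
The resulting 5×10 matrix has rank 4, and its Smith normal form has invariant factors (1,1,1,1).

∂_2: C_2 → C_1 acts by ∂[p,q,r] = [q,r] − [p,r] + [p,q]. For instance
  ∂[1,2,3] = [2,3] − [1,3] + [1,2],
  ∂[1,2,5] = [2,5] − [1,5] + [1,2].
This gives a 10×10 integer matrix of rank 6; reducing to Smith normal form yields diagonal entries (1,1,1,1,1,1).

Boundary ∂_3: C_3 → C_2 sends each 3-simplex σ to the alternating sum Σ_i (−1)^i (σ with its i-th vertex removed). For instance
  ∂[1,3,4,5] = [3,4,5] − [1,4,5] + [1,3,5] − [1,3,4],
  ∂[1,2,3,4] = [2,3,4] − [1,3,4] + [1,2,4] − [1,2,3].
The resulting 10×5 matrix has rank 4, and its Smith normal form has invariant factors (1,1,1,1).

Now H_k = ker ∂_k / im ∂_{k+1}, so:

  H_0: rank C_0 − rank ∂_1 = 5 − 4 = 1, and the invariant factors of ∂_1 are all 1, so H_0 ≅ Z.
  H_1: rank ker ∂_1 − rank ∂_2 = (10 − 4) − 6 = 0, and the invariant factors of ∂_2 are all 1, so H_1 ≅ 0.
  H_2: rank ker ∂_2 − rank ∂_3 = (10 − 6) − 4 = 0, and the invariant factors of ∂_3 are all 1, so H_2 ≅ 0.
  H_3: rank ker ∂_3 − rank ∂_4 = (5 − 4) − 0 = 1, and there is no ∂_4, so H_3 ≅ Z.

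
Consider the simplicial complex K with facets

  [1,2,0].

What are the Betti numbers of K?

Fix the vertex order 0 < 1 < 2 and write every simplex with vertices in increasing order. Then dim K = 2 and the simplices of K are:

  0-simplices (3): [0], [1], [2]
  1-simplices (3): [0,1], [0,2], [1,2]
  2-simplices (1): [0,1,2]

giving chain groups C_0 ≅ Z^3, C_1 ≅ Z^3, C_2 ≅ Z^1.

Boundary ∂_1: C_1 → C_0 is given by ∂[p,q] = [q] − [p]. For instance
  ∂[0,2] = [2] − [0].
The resulting 3×3 matrix has rank 2, and its Smith normal form has invariant factors (1,1).

The boundary map ∂_2: C_2 → C_1 maps a triangle to the signed sum of its edges. For instance
  ∂[0,1,2] = [1,2] − [0,2] + [0,1].
As a 3×1 matrix over Z this has rank 1, with invariant factors (1).

Reading off H_k = ker ∂_k / im ∂_{k+1}:

  H_0: rank C_0 − rank ∂_1 = 3 − 2 = 1, and the invariant factors of ∂_1 are all 1, so H_0 = Z.
  H_1: rank ker ∂_1 − rank ∂_2 = (3 − 2) − 1 = 0, and the invariant factors of ∂_2 are all 1, so H_1 = 0.
  H_2: rank ker ∂_2 − rank ∂_3 = (1 − 1) − 0 = 0, and there is no ∂_3, so H_2 = 0.

As a check, the Euler characteristic is 3 − 3 + 1 = 1, which agrees with 1 − 0 + 0 = 1.

Hence the Betti numbers are b_0 = 1, b_1 = 0, b_2 = 0.

b_0 = 1, b_1 = 0, b_2 = 0.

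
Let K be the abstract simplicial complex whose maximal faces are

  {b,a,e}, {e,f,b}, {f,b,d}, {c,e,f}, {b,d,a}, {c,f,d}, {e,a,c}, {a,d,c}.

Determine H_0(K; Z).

K has 6 vertices, 12 edges, 8 triangles.
rank ∂_0 = 0, rank ∂_1 = 5 ⇒ b_0 = 6 − 0 − 5 = 1; all invariant factors of ∂_1 are 1 so no torsion. So H_0 ≅ Z.

H_0 = Z.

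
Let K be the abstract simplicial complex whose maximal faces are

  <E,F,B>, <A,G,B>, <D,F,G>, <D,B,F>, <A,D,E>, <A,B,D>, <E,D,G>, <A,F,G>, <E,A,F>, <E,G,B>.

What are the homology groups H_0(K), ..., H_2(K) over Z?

H_0 ≅ Z,  H_1 ≅ Z/2,  H_2 = 0.

Fix the vertex order A < B < D < E < F < G and write every simplex with vertices in increasing order. Then dim K = 2 and the simplices of K are:

  0-simplices (6): A, B, D, E, F, G
  1-simplices (15): AB, AD, AE, AF, AG, BD, BE, BF, BG, DE, DF, DG, EF, EG, FG
  2-simplices (10): ABD, ABG, ADE, AEF, AFG, BDF, BEF, BEG, DEG, DFG

giving chain groups C_0 ≅ Z^6, C_1 ≅ Z^15, C_2 ≅ Z^10.

Boundary ∂_1: C_1 → C_0 is given by ∂[p,q] = [q] − [p]. For instance
  ∂BF = F − B.
The resulting 6×15 matrix has rank 5, and its Smith normal form has invariant factors (1,1,1,1,1).

∂_2: C_2 → C_1 sends each 2-simplex [p,q,r] to [q,r] − [p,r] + [p,q]. For instance
  ∂BEG = EG − BG + BE,
  ∂BDF = DF − BF + BD.
The resulting 15×10 matrix has rank 10, and its Smith normal form has invariant factors (1,1,1,1,1,1,1,1,1,2).

Now H_k = ker ∂_k / im ∂_{k+1}, so:

  H_0: rank C_0 − rank ∂_1 = 6 − 5 = 1, and the invariant factors of ∂_1 are all 1, so H_0 ≅ Z.
  H_1: rank ker ∂_1 − rank ∂_2 = (15 − 5) − 10 = 0, and ∂_2 has invariant factor 2 > 1, so H_1 ≅ Z/2.
  H_2: rank ker ∂_2 − rank ∂_3 = (10 − 10) − 0 = 0, and there is no ∂_3, so H_2 ≅ 0.

As a check, the Euler characteristic is 6 − 15 + 10 = 1, which agrees with 1 − 0 + 0 = 1.
(K is a triangulation of the real projective plane RP^2.)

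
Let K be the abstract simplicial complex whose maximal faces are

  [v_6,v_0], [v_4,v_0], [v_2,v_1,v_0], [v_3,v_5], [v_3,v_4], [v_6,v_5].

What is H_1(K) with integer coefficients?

H_1 ≅ Z.

Fix the vertex order v_0 < v_1 < v_2 < v_3 < v_4 < v_5 < v_6 and write every simplex with vertices in increasing order. Then dim K = 2 and the simplices of K are:

  0-simplices (7): [v_0], [v_1], [v_2], [v_3], [v_4], [v_5], [v_6]
  1-simplices (8): [v_0,v_1], [v_0,v_2], [v_0,v_4], [v_0,v_6], [v_1,v_2], [v_3,v_4], [v_3,v_5], [v_5,v_6]
  2-simplices (1): [v_0,v_1,v_2]

Hence C_0 ≅ Z^7, C_1 ≅ Z^8, C_2 ≅ Z^1.

The boundary map ∂_1: C_1 → C_0 sends each edge [p,q] (with p < q) to q − p. For instance
  ∂[v_0,v_1] = [v_1] − [v_0].
This gives a 7×8 integer matrix of rank 6; reducing to Smith normal form yields diagonal entries (1,1,1,1,1,1).

The boundary map ∂_2: C_2 → C_1 acts by ∂[p,q,r] = [q,r] − [p,r] + [p,q]. For instance
  ∂[v_0,v_1,v_2] = [v_1,v_2] − [v_0,v_2] + [v_0,v_1].
The resulting 8×1 matrix has rank 1, and its Smith normal form has invariant factors (1).

From H_k ≅ ker(∂_k) / im(∂_{k+1}) we obtain:

  H_1: rank ker ∂_1 − rank ∂_2 = (8 − 6) − 1 = 1, and the invariant factors of ∂_2 are all 1, so H_1 ≅ Z.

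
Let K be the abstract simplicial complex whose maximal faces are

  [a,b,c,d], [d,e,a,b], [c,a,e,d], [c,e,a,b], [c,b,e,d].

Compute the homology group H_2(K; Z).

We work with the vertex ordering a < b < c < d < e. The simplices of K, each written with vertices in increasing order, are:

  0-simplices (5): a, b, c, d, e
  1-simplices (10): ab, ac, ad, ae, bc, bd, be, cd, ce, de
  2-simplices (10): abc, abd, abe, acd, ace, ade, bcd, bce, bde, cde
  3-simplices (5): abcd, abce, abde, acde, bcde

Hence C_0 ≅ Z^5, C_1 ≅ Z^10, C_2 ≅ Z^10, C_3 ≅ Z^5.

∂_1: C_1 → C_0 maps an edge to its endpoints' difference, ∂[p,q] = q − p. For instance
  ∂be = e − b.
The 5×10 boundary matrix has rank 4 and Smith normal form diag(1,1,1,1).

∂_2: C_2 → C_1 acts by ∂[p,q,r] = [q,r] − [p,r] + [p,q]. For instance
  ∂cde = de − ce + cd,
  ∂bcd = cd − bd + bc.
The 10×10 boundary matrix has rank 6 and Smith normal form diag(1,1,1,1,1,1).

∂_3: C_3 → C_2 sends each 3-simplex σ to the alternating sum Σ_i (−1)^i (σ with its i-th vertex removed). For instance
  ∂abde = bde − ade + abe − abd,
  ∂abcd = bcd − acd + abd − abc.
As a 10×5 matrix over Z this has rank 4, with invariant factors (1,1,1,1).

Reading off H_k = ker ∂_k / im ∂_{k+1}:

  H_2: rank ker ∂_2 − rank ∂_3 = (10 − 6) − 4 = 0, and the invariant factors of ∂_3 are all 1, so H_2 ≅ 0.

(K is a triangulation of the 3-sphere S^3.)

H_2 ≅ 0.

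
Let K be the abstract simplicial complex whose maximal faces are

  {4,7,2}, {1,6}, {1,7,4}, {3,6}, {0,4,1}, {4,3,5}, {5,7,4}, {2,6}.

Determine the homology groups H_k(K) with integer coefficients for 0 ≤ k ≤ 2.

H_0 ≅ Z,  H_1 ≅ Z^2,  H_2 = 0.

Order the vertices as 0 < 1 < 2 < 3 < 4 < 5 < 6 < 7. Listing each simplex with vertices in this order, K has dimension 2 with simplices:

  0-simplices (8): [0], [1], [2], [3], [4], [5], [6], [7]
  1-simplices (14): [0,1], [0,4], [1,4], [1,6], [1,7], [2,4], [2,6], [2,7], [3,4], [3,5], [3,6], [4,5], [4,7], [5,7]
  2-simplices (5): [0,1,4], [1,4,7], [2,4,7], [3,4,5], [4,5,7]

giving chain groups C_0 ≅ Z^8, C_1 ≅ Z^14, C_2 ≅ Z^5.

∂_1: C_1 → C_0 maps an edge to its endpoints' difference, ∂[p,q] = q − p.
The 8×14 boundary matrix has rank 7 and Smith normal form diag(1,1,1,1,1,1,1).

Boundary ∂_2: C_2 → C_1 sends each 2-simplex [p,q,r] to [q,r] − [p,r] + [p,q]. For instance
  ∂[0,1,4] = [1,4] − [0,4] + [0,1],
  ∂[3,4,5] = [4,5] − [3,5] + [3,4].
The resulting 14×5 matrix has rank 5, and its Smith normal form has invariant factors (1,1,1,1,1).

Reading off H_k = ker ∂_k / im ∂_{k+1}:

  H_0: rank C_0 − rank ∂_1 = 8 − 7 = 1, and the invariant factors of ∂_1 are all 1, so H_0 = Z.
  H_1: rank ker ∂_1 − rank ∂_2 = (14 − 7) − 5 = 2, and the invariant factors of ∂_2 are all 1, so H_1 = Z^2.
  H_2: rank ker ∂_2 − rank ∂_3 = (5 − 5) − 0 = 0, and there is no ∂_3, so H_2 = 0.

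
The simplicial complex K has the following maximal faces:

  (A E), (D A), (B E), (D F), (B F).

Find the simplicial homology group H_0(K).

Fix the vertex order A < B < D < E < F and write every simplex with vertices in increasing order. Then dim K = 1 and the simplices of K are:

  0-simplices (5): A, B, D, E, F
  1-simplices (5): AD, AE, BE, BF, DF

so the chain groups are C_0 ≅ Z^5, C_1 ≅ Z^5.

The boundary map ∂_1: C_1 → C_0 maps an edge to its endpoints' difference, ∂[p,q] = q − p.
The resulting 5×5 matrix has rank 4, and its Smith normal form has invariant factors (1,1,1,1).

Now H_k = ker ∂_k / im ∂_{k+1}, so:

  H_0: rank C_0 − rank ∂_1 = 5 − 4 = 1, and the invariant factors of ∂_1 are all 1, so H_0 ≅ Z.

H_0 ≅ Z.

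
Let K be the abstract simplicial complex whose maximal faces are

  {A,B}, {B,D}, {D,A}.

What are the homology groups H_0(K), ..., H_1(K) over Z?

Order the vertices as A < B < D. Listing each simplex with vertices in this order, K has dimension 1 with simplices:

  0-simplices (3): A, B, D
  1-simplices (3): AB, AD, BD

giving chain groups C_0 ≅ Z^3, C_1 ≅ Z^3.

Boundary ∂_1: C_1 → C_0 sends each edge [p,q] (with p < q) to q − p. For instance
  ∂BD = D − B.
This gives a 3×3 integer matrix of rank 2; reducing to Smith normal form yields diagonal entries (1,1).

From H_k ≅ ker(∂_k) / im(∂_{k+1}) we obtain:

  H_0: rank C_0 − rank ∂_1 = 3 − 2 = 1, and the invariant factors of ∂_1 are all 1, so H_0 ≅ Z.
  H_1: rank ker ∂_1 − rank ∂_2 = (3 − 2) − 0 = 1, and there is no ∂_2, so H_1 ≅ Z.

H_0 ≅ Z,  H_1 ≅ Z.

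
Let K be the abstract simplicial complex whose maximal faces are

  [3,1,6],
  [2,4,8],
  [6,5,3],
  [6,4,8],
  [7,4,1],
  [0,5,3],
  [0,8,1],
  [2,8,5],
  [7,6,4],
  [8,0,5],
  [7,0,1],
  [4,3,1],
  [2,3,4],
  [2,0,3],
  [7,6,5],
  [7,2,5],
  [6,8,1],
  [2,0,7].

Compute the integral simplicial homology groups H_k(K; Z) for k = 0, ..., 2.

Order the vertices as 0 < 1 < 2 < 3 < 4 < 5 < 6 < 7 < 8. Listing each simplex with vertices in this order, K has dimension 2 with simplices:

  0-simplices (9): [0], [1], [2], [3], [4], [5], [6], [7], [8]
  1-simplices (27): (27 of them)
  2-simplices (18): [0,1,7], [0,1,8], [0,2,3], [0,2,7], [0,3,5], [0,5,8], [1,3,4], [1,3,6], [1,4,7], [1,6,8], [2,3,4], [2,4,8], [2,5,7], [2,5,8], [3,5,6], [4,6,7], [4,6,8], [5,6,7]

so the chain groups are C_0 ≅ Z^9, C_1 ≅ Z^27, C_2 ≅ Z^18.

∂_1: C_1 → C_0 is given by ∂[p,q] = [q] − [p]. For instance
  ∂[1,8] = [8] − [1].
As a 9×27 matrix over Z this has rank 8, with invariant factors (1,1,1,1,1,1,1,1).

Boundary ∂_2: C_2 → C_1 sends each 2-simplex [p,q,r] to [q,r] − [p,r] + [p,q]. For instance
  ∂[1,3,6] = [3,6] − [1,6] + [1,3],
  ∂[0,5,8] = [5,8] − [0,8] + [0,5].
This gives a 27×18 integer matrix of rank 18; reducing to Smith normal form yields diagonal entries (1,1,1,1,1,1,1,1,1,1,1,1,1,1,1,1,1,2).

Reading off H_k = ker ∂_k / im ∂_{k+1}:

  H_0: rank C_0 − rank ∂_1 = 9 − 8 = 1, and the invariant factors of ∂_1 are all 1, so H_0 ≅ Z.
  H_1: rank ker ∂_1 − rank ∂_2 = (27 − 8) − 18 = 1, and ∂_2 has invariant factor 2 > 1, so H_1 ≅ Z ⊕ Z/2Z.
  H_2: rank ker ∂_2 − rank ∂_3 = (18 − 18) − 0 = 0, and there is no ∂_3, so H_2 ≅ 0.

H_0 ≅ Z,  H_1 ≅ Z ⊕ Z/2Z,  H_2 = 0.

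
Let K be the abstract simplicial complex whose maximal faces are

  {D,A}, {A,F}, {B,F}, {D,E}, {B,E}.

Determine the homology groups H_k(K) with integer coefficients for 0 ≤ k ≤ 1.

H_0 ≅ Z,  H_1 ≅ Z.

We work with the vertex ordering A < B < D < E < F. The simplices of K, each written with vertices in increasing order, are:

  0-simplices (5): A, B, D, E, F
  1-simplices (5): AD, AF, BE, BF, DE

Hence C_0 ≅ Z^5, C_1 ≅ Z^5.

The boundary map ∂_1: C_1 → C_0 sends each edge [p,q] (with p < q) to q − p.
As a 5×5 matrix over Z this has rank 4, with invariant factors (1,1,1,1).

Now H_k = ker ∂_k / im ∂_{k+1}, so:

  H_0: rank C_0 − rank ∂_1 = 5 − 4 = 1, and the invariant factors of ∂_1 are all 1, so H_0 = Z.
  H_1: rank ker ∂_1 − rank ∂_2 = (5 − 4) − 0 = 1, and there is no ∂_2, so H_1 = Z.

As a check, the Euler characteristic is 5 − 5 = 0, which agrees with 1 − 1 = 0.
(K is a triangulation of the circle S^1.)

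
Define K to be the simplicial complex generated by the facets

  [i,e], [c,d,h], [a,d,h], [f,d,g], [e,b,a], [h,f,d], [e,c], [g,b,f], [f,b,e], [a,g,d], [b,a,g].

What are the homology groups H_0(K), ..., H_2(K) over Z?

H_0 ≅ Z,  H_1 ≅ Z,  H_2 = 0.

Take the total order a < b < c < d < e < f < g < h < i on the vertex set. Then K (dimension 2) consists of the simplices:

  0-simplices (9): a, b, c, d, e, f, g, h, i
  1-simplices (18): ab, ad, ae, ag, ah, be, bf, bg, cd, ce, ch, df, dg, dh, ef, ei, fg, fh
  2-simplices (9): abe, abg, adg, adh, bef, bfg, cdh, dfg, dfh

so the chain groups are C_0 ≅ Z^9, C_1 ≅ Z^18, C_2 ≅ Z^9.

Boundary ∂_1: C_1 → C_0 is given by ∂[p,q] = [q] − [p].
As a 9×18 matrix over Z this has rank 8, with invariant factors (1,1,1,1,1,1,1,1).

Boundary ∂_2: C_2 → C_1 maps a triangle to the signed sum of its edges. For instance
  ∂adg = dg − ag + ad,
  ∂adh = dh − ah + ad.
The resulting 18×9 matrix has rank 9, and its Smith normal form has invariant factors (1,1,1,1,1,1,1,1,1).

Reading off H_k = ker ∂_k / im ∂_{k+1}:

  H_0: rank C_0 − rank ∂_1 = 9 − 8 = 1, and the invariant factors of ∂_1 are all 1, so H_0 = Z.
  H_1: rank ker ∂_1 − rank ∂_2 = (18 − 8) − 9 = 1, and the invariant factors of ∂_2 are all 1, so H_1 = Z.
  H_2: rank ker ∂_2 − rank ∂_3 = (9 − 9) − 0 = 0, and there is no ∂_3, so H_2 = 0.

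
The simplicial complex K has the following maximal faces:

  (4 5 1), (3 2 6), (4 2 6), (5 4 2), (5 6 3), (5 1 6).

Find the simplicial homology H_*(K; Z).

Order the vertices as 1 < 2 < 3 < 4 < 5 < 6. Listing each simplex with vertices in this order, K has dimension 2 with simplices:

  0-simplices (6): [1], [2], [3], [4], [5], [6]
  1-simplices (12): [1,4], [1,5], [1,6], [2,3], [2,4], [2,5], [2,6], [3,5], [3,6], [4,5], [4,6], [5,6]
  2-simplices (6): [1,4,5], [1,5,6], [2,3,6], [2,4,5], [2,4,6], [3,5,6]

so the chain groups are C_0 ≅ Z^6, C_1 ≅ Z^12, C_2 ≅ Z^6.

∂_1: C_1 → C_0 maps an edge to its endpoints' difference, ∂[p,q] = q − p. For instance
  ∂[1,6] = [6] − [1].
The 6×12 boundary matrix has rank 5 and Smith normal form diag(1,1,1,1,1).

Boundary ∂_2: C_2 → C_1 sends each 2-simplex [p,q,r] to [q,r] − [p,r] + [p,q]. For instance
  ∂[2,3,6] = [3,6] − [2,6] + [2,3],
  ∂[2,4,5] = [4,5] − [2,5] + [2,4].
This gives a 12×6 integer matrix of rank 6; reducing to Smith normal form yields diagonal entries (1,1,1,1,1,1).

Computing H_k = (kernel of ∂_k) / (image of ∂_{k+1}):

  H_0: rank C_0 − rank ∂_1 = 6 − 5 = 1, and the invariant factors of ∂_1 are all 1, so H_0 = Z.
  H_1: rank ker ∂_1 − rank ∂_2 = (12 − 5) − 6 = 1, and the invariant factors of ∂_2 are all 1, so H_1 = Z.
  H_2: rank ker ∂_2 − rank ∂_3 = (6 − 6) − 0 = 0, and there is no ∂_3, so H_2 = 0.

H_0 = Z,  H_1 = Z,  H_2 = 0.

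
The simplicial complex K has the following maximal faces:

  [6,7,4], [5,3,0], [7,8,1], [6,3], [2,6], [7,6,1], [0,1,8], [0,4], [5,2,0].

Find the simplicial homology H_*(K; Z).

Take the total order 0 < 1 < 2 < 3 < 4 < 5 < 6 < 7 < 8 on the vertex set. Then K (dimension 2) consists of the simplices:

  0-simplices (9): [0], [1], [2], [3], [4], [5], [6], [7], [8]
  1-simplices (17): [0,1], [0,2], [0,3], [0,4], [0,5], [0,8], [1,6], [1,7], [1,8], [2,5], [2,6], [3,5], [3,6], [4,6], [4,7], [6,7], [7,8]
  2-simplices (6): [0,1,8], [0,2,5], [0,3,5], [1,6,7], [1,7,8], [4,6,7]

giving chain groups C_0 ≅ Z^9, C_1 ≅ Z^17, C_2 ≅ Z^6.

The boundary map ∂_1: C_1 → C_0 sends each edge [p,q] (with p < q) to q − p.
This gives a 9×17 integer matrix of rank 8; reducing to Smith normal form yields diagonal entries (1,1,1,1,1,1,1,1).

∂_2: C_2 → C_1 acts by ∂[p,q,r] = [q,r] − [p,r] + [p,q]. For instance
  ∂[4,6,7] = [6,7] − [4,7] + [4,6],
  ∂[0,2,5] = [2,5] − [0,5] + [0,2].
The resulting 17×6 matrix has rank 6, and its Smith normal form has invariant factors (1,1,1,1,1,1).

Reading off H_k = ker ∂_k / im ∂_{k+1}:

  H_0: rank C_0 − rank ∂_1 = 9 − 8 = 1, and the invariant factors of ∂_1 are all 1, so H_0 ≅ Z.
  H_1: rank ker ∂_1 − rank ∂_2 = (17 − 8) − 6 = 3, and the invariant factors of ∂_2 are all 1, so H_1 ≅ Z^3.
  H_2: rank ker ∂_2 − rank ∂_3 = (6 − 6) − 0 = 0, and there is no ∂_3, so H_2 ≅ 0.

As a check, the Euler characteristic is 9 − 17 + 6 = -2, which agrees with 1 − 3 + 0 = -2.

H_0 ≅ Z,  H_1 ≅ Z^3,  H_2 = 0.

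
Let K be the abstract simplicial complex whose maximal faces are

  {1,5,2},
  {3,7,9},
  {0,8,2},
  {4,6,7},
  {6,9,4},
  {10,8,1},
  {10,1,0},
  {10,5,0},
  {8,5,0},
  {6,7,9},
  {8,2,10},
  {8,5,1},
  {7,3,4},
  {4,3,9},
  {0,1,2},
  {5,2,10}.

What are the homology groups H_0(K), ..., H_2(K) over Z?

H_0 = Z^2,  H_1 = Z/2Z,  H_2 = Z.

K has 11 vertices, 24 edges, 16 triangles.
rank ∂_0 = 0, rank ∂_1 = 9 ⇒ b_0 = 11 − 0 − 9 = 2; all invariant factors of ∂_1 are 1 so no torsion. So H_0 ≅ Z^2.
rank ∂_1 = 9, rank ∂_2 = 15 ⇒ b_1 = 24 − 9 − 15 = 0; ∂_2 has invariant factor(s) [2] giving torsion. So H_1 ≅ Z/2Z.
rank ∂_2 = 15, rank ∂_3 = 0 ⇒ b_2 = 16 − 15 − 0 = 1. So H_2 ≅ Z.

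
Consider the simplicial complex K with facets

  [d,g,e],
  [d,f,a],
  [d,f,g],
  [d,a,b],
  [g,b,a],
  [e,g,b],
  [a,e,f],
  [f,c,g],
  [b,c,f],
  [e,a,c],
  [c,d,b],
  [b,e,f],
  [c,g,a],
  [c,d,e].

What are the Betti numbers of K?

b_0 = 1, b_1 = 2, b_2 = 1.

K has 7 vertices, 21 edges, 14 triangles.
rank ∂_0 = 0, rank ∂_1 = 6 ⇒ b_0 = 7 − 0 − 6 = 1; all invariant factors of ∂_1 are 1 so no torsion. So H_0 = Z.
rank ∂_1 = 6, rank ∂_2 = 13 ⇒ b_1 = 21 − 6 − 13 = 2; all invariant factors of ∂_2 are 1 so no torsion. So H_1 = Z^2.
rank ∂_2 = 13, rank ∂_3 = 0 ⇒ b_2 = 14 − 13 − 0 = 1. So H_2 = Z.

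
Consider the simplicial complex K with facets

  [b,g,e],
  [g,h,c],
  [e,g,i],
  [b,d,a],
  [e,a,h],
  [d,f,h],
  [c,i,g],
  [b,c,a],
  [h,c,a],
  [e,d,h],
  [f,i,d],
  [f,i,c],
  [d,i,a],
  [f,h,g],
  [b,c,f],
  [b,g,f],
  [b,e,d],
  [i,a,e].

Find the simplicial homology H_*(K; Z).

H_0 ≅ Z,  H_1 ≅ Z ⊕ Z/2Z,  H_2 = 0.

K has 9 vertices, 27 edges, 18 triangles.
rank ∂_0 = 0, rank ∂_1 = 8 ⇒ b_0 = 9 − 0 − 8 = 1; all invariant factors of ∂_1 are 1 so no torsion. So H_0 = Z.
rank ∂_1 = 8, rank ∂_2 = 18 ⇒ b_1 = 27 − 8 − 18 = 1; ∂_2 has invariant factor(s) [2] giving torsion. So H_1 = Z ⊕ Z/2Z.
rank ∂_2 = 18, rank ∂_3 = 0 ⇒ b_2 = 18 − 18 − 0 = 0. So H_2 = 0.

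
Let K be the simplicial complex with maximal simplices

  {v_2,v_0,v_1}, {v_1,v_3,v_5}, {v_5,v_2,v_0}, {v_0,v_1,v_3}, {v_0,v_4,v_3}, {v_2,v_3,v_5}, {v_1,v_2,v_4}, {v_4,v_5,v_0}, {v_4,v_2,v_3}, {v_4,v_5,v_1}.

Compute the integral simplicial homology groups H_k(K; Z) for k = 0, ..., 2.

We work with the vertex ordering v_0 < v_1 < v_2 < v_3 < v_4 < v_5. The simplices of K, each written with vertices in increasing order, are:

  0-simplices (6): [v_0], [v_1], [v_2], [v_3], [v_4], [v_5]
  1-simplices (15): (15 of them)
  2-simplices (10): [v_0,v_1,v_2], [v_0,v_1,v_3], [v_0,v_2,v_5], [v_0,v_3,v_4], [v_0,v_4,v_5], [v_1,v_2,v_4], [v_1,v_3,v_5], [v_1,v_4,v_5], [v_2,v_3,v_4], [v_2,v_3,v_5]

giving chain groups C_0 ≅ Z^6, C_1 ≅ Z^15, C_2 ≅ Z^10.

∂_1: C_1 → C_0 is given by ∂[p,q] = [q] − [p]. For instance
  ∂[v_0,v_1] = [v_1] − [v_0].
The resulting 6×15 matrix has rank 5, and its Smith normal form has invariant factors (1,1,1,1,1).

Boundary ∂_2: C_2 → C_1 sends each 2-simplex [p,q,r] to [q,r] − [p,r] + [p,q]. For instance
  ∂[v_2,v_3,v_5] = [v_3,v_5] − [v_2,v_5] + [v_2,v_3],
  ∂[v_2,v_3,v_4] = [v_3,v_4] − [v_2,v_4] + [v_2,v_3].
This gives a 15×10 integer matrix of rank 10; reducing to Smith normal form yields diagonal entries (1,1,1,1,1,1,1,1,1,2).

Computing H_k = (kernel of ∂_k) / (image of ∂_{k+1}):

  H_0: rank C_0 − rank ∂_1 = 6 − 5 = 1, and the invariant factors of ∂_1 are all 1, so H_0 = Z.
  H_1: rank ker ∂_1 − rank ∂_2 = (15 − 5) − 10 = 0, and ∂_2 has invariant factor 2 > 1, so H_1 = Z_2.
  H_2: rank ker ∂_2 − rank ∂_3 = (10 − 10) − 0 = 0, and there is no ∂_3, so H_2 = 0.

(K is a triangulation of the real projective plane RP^2.)

H_0 ≅ Z,  H_1 ≅ Z_2,  H_2 = 0.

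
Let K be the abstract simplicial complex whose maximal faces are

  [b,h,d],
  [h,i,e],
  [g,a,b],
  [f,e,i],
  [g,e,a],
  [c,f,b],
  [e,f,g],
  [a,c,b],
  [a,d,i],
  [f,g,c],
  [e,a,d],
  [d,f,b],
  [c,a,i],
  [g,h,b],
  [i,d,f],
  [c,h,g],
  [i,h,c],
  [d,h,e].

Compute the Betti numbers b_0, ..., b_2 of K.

b_0 = 1, b_1 = 1, b_2 = 0.

Order the vertices as a < b < c < d < e < f < g < h < i. Listing each simplex with vertices in this order, K has dimension 2 with simplices:

  0-simplices (9): a, b, c, d, e, f, g, h, i
  1-simplices (27): ab, ac, ad, ae, ag, ai, bc, bd, bf, bg, bh, cf, cg, ch, ci, de, df, dh, di, ef, eg, eh, ei, fg, fi, gh, hi
  2-simplices (18): abc, abg, aci, ade, adi, aeg, bcf, bdf, bdh, bgh, cfg, cgh, chi, deh, dfi, efg, efi, ehi

so the chain groups are C_0 ≅ Z^9, C_1 ≅ Z^27, C_2 ≅ Z^18.

Boundary ∂_1: C_1 → C_0 maps an edge to its endpoints' difference, ∂[p,q] = q − p.
As a 9×27 matrix over Z this has rank 8, with invariant factors (1,1,1,1,1,1,1,1).

Boundary ∂_2: C_2 → C_1 acts by ∂[p,q,r] = [q,r] − [p,r] + [p,q]. For instance
  ∂dfi = fi − di + df,
  ∂efg = fg − eg + ef.
The 27×18 boundary matrix has rank 18 and Smith normal form diag(1,1,1,1,1,1,1,1,1,1,1,1,1,1,1,1,1,2).

Computing H_k = (kernel of ∂_k) / (image of ∂_{k+1}):

  H_0: rank C_0 − rank ∂_1 = 9 − 8 = 1, and the invariant factors of ∂_1 are all 1, so H_0 ≅ Z.
  H_1: rank ker ∂_1 − rank ∂_2 = (27 − 8) − 18 = 1, and ∂_2 has invariant factor 2 > 1, so H_1 ≅ Z ⊕ Z_2.
  H_2: rank ker ∂_2 − rank ∂_3 = (18 − 18) − 0 = 0, and there is no ∂_3, so H_2 ≅ 0.

Hence the Betti numbers are b_0 = 1, b_1 = 1, b_2 = 0.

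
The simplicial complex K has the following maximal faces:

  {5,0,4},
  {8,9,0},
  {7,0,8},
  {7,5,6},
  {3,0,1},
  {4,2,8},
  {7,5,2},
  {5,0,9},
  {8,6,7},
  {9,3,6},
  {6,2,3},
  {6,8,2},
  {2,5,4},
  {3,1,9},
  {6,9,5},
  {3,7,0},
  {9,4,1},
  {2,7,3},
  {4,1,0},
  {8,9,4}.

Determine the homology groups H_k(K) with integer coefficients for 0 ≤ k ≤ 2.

We work with the vertex ordering 0 < 1 < 2 < 3 < 4 < 5 < 6 < 7 < 8 < 9. The simplices of K, each written with vertices in increasing order, are:

  0-simplices (10): [0], [1], [2], [3], [4], [5], [6], [7], [8], [9]
  1-simplices (30): (30 of them)
  2-simplices (20): (20 of them)

so the chain groups are C_0 ≅ Z^10, C_1 ≅ Z^30, C_2 ≅ Z^20.

Boundary ∂_1: C_1 → C_0 is given by ∂[p,q] = [q] − [p].
As a 10×30 matrix over Z this has rank 9, with invariant factors (1,1,1,1,1,1,1,1,1).

The boundary map ∂_2: C_2 → C_1 acts by ∂[p,q,r] = [q,r] − [p,r] + [p,q]. For instance
  ∂[0,3,7] = [3,7] − [0,7] + [0,3],
  ∂[2,6,8] = [6,8] − [2,8] + [2,6].
As a 30×20 matrix over Z this has rank 20, with invariant factors (1,1,1,1,1,1,1,1,1,1,1,1,1,1,1,1,1,1,1,2).

Now H_k = ker ∂_k / im ∂_{k+1}, so:

  H_0: rank C_0 − rank ∂_1 = 10 − 9 = 1, and the invariant factors of ∂_1 are all 1, so H_0 = Z.
  H_1: rank ker ∂_1 − rank ∂_2 = (30 − 9) − 20 = 1, and ∂_2 has invariant factor 2 > 1, so H_1 = Z × Z/2.
  H_2: rank ker ∂_2 − rank ∂_3 = (20 − 20) − 0 = 0, and there is no ∂_3, so H_2 = 0.

As a check, the Euler characteristic is 10 − 30 + 20 = 0, which agrees with 1 − 1 + 0 = 0.

H_0 = Z,  H_1 = Z × Z/2,  H_2 = 0.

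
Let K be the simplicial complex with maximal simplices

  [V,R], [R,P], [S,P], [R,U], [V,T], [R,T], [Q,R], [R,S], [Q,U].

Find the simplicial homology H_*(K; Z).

We work with the vertex ordering P < Q < R < S < T < U < V. The simplices of K, each written with vertices in increasing order, are:

  0-simplices (7): P, Q, R, S, T, U, V
  1-simplices (9): PR, PS, QR, QU, RS, RT, RU, RV, TV

giving chain groups C_0 ≅ Z^7, C_1 ≅ Z^9.

Boundary ∂_1: C_1 → C_0 sends each edge [p,q] (with p < q) to q − p.
The 7×9 boundary matrix has rank 6 and Smith normal form diag(1,1,1,1,1,1).

Computing H_k = (kernel of ∂_k) / (image of ∂_{k+1}):

  H_0: rank C_0 − rank ∂_1 = 7 − 6 = 1, and the invariant factors of ∂_1 are all 1, so H_0 ≅ Z.
  H_1: rank ker ∂_1 − rank ∂_2 = (9 − 6) − 0 = 3, and there is no ∂_2, so H_1 ≅ Z^3.

H_0 ≅ Z,  H_1 ≅ Z^3.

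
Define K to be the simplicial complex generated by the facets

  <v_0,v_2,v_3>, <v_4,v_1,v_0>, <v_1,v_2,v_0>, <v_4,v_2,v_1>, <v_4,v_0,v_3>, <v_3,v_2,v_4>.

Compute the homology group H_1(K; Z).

We work with the vertex ordering v_0 < v_1 < v_2 < v_3 < v_4. The simplices of K, each written with vertices in increasing order, are:

  0-simplices (5): [v_0], [v_1], [v_2], [v_3], [v_4]
  1-simplices (9): [v_0,v_1], [v_0,v_2], [v_0,v_3], [v_0,v_4], [v_1,v_2], [v_1,v_4], [v_2,v_3], [v_2,v_4], [v_3,v_4]
  2-simplices (6): [v_0,v_1,v_2], [v_0,v_1,v_4], [v_0,v_2,v_3], [v_0,v_3,v_4], [v_1,v_2,v_4], [v_2,v_3,v_4]

Hence C_0 ≅ Z^5, C_1 ≅ Z^9, C_2 ≅ Z^6.

The boundary map ∂_1: C_1 → C_0 is given by ∂[p,q] = [q] − [p].
The resulting 5×9 matrix has rank 4, and its Smith normal form has invariant factors (1,1,1,1).

The boundary map ∂_2: C_2 → C_1 acts by ∂[p,q,r] = [q,r] − [p,r] + [p,q]. For instance
  ∂[v_0,v_1,v_4] = [v_1,v_4] − [v_0,v_4] + [v_0,v_1],
  ∂[v_2,v_3,v_4] = [v_3,v_4] − [v_2,v_4] + [v_2,v_3].
The 9×6 boundary matrix has rank 5 and Smith normal form diag(1,1,1,1,1).

From H_k ≅ ker(∂_k) / im(∂_{k+1}) we obtain:

  H_1: rank ker ∂_1 − rank ∂_2 = (9 − 4) − 5 = 0, and the invariant factors of ∂_2 are all 1, so H_1 = 0.

H_1 = 0.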